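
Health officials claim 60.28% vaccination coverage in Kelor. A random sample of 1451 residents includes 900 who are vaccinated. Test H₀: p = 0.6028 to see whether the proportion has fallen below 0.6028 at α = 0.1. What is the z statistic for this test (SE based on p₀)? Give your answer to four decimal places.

p̂ = 900/1451 ≈ 0.6202619.
SE = √(p₀(1−p₀)/n) = √(0.23943/1451) = 0.0128457.
z = (0.6202619 − 0.6028)/0.0128457 = 0.0174619/0.0128457 = 1.3594.
p-value = P(Z < 1.359) ≈ 0.9130; since p > α = 0.1, fail to reject H₀.

z = 1.3594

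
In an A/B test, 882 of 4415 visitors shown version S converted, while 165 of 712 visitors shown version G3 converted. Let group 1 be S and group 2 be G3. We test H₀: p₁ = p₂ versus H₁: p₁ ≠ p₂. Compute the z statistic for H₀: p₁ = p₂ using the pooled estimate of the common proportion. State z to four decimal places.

z = -1.9636

p̂₁ = 882/4415 = 0.1997735, p̂₂ = 165/712 = 0.2317416.
Pooled p̂ = (882+165)/(4415+712) = 1047/5127 = 0.2042130.
SE = √(0.16251 × 0.00163099) = 0.0162805.
z = (0.1997735 − 0.2317416)/0.0162805 = -0.0319681/0.0162805 = -1.9636.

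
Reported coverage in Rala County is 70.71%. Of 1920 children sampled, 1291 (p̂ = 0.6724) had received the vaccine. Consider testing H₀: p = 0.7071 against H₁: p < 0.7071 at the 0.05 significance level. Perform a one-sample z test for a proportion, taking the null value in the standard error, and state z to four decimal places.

p̂ = 1291/1920 = 0.672396.
Under H₀, SE = √(0.7071·0.2929/1920) = √(0.00010787) = 0.010386.
z = (0.672396 − 0.7071)/0.010386 = -0.034704/0.010386 = -3.3414.
p-value = P(Z < -3.341) ≈ 0.0004, so at α = 0.05 we reject H₀.

z = -3.3414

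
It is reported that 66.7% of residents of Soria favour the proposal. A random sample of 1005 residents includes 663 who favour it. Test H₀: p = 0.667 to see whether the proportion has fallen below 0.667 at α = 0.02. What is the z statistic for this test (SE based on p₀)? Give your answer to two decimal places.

p̂ = 663/1005 = 0.6597.
Under H₀, SE = √(0.667·0.333/1005) = √(0.000221006) = 0.0149.
z = (0.6597 − 0.667)/0.0149 = -0.0073/0.0149 = -0.49.
p-value = P(Z < -0.491) ≈ 0.3117; since p > α = 0.02, fail to reject H₀.

z = -0.49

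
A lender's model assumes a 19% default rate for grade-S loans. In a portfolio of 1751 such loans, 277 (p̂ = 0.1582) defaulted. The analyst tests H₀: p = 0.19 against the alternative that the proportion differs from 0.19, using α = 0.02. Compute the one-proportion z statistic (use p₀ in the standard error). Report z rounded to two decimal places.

p̂ = 277/1751 ≈ 0.15820.
Standard error under H₀: √(0.19×0.81/1751) = 0.00938.
z = (0.15820 − 0.19)/0.00938 = -0.03180/0.00938 = -3.39.
Two-sided p-value ≈ 2·Φ(−3.392) = 0.0007, so at α = 0.02 we reject H₀.

z = -3.39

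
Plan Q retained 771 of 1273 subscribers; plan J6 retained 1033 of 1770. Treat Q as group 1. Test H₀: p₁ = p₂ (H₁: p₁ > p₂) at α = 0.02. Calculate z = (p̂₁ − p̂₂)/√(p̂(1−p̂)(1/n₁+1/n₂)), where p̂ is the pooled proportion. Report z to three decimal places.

p̂₁ = 771/1273 ≈ 0.605656, p̂₂ = 1033/1770 ≈ 0.583616.
Pooled p̂ = (771+1033)/(1273+1770) = 1804/3043 = 0.592836.
SE = √(0.241381 × 0.00135052) = 0.018055.
z = (0.605656 − 0.583616)/0.018055 = 0.022040/0.018055 = 1.221.
p-value = P(Z > 1.221) ≈ 0.1111. With α = 0.02, fail to reject H₀.

z = 1.221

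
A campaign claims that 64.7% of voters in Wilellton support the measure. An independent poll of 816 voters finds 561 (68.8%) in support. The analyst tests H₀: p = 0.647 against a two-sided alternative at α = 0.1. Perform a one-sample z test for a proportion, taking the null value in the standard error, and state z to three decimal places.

z = 2.421

p̂ = 561/816 = 0.68750.
Standard error under H₀: √(0.647×0.353/816) = 0.01673.
z = (0.68750 − 0.647)/0.01673 = 0.04050/0.01673 = 2.421.
Two-sided p-value ≈ 2·Φ(−2.421) = 0.0155. With α = 0.1, reject H₀.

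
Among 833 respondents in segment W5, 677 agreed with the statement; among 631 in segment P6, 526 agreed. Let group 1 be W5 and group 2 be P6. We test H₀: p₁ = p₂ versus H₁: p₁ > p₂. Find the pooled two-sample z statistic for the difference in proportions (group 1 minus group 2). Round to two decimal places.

z = -1.03

p̂₁ = 677/833 = 0.8127, p̂₂ = 526/631 = 0.8336.
Pooled p̂ = (677+526)/(833+631) = 1203/1464 = 0.8217.
SE = √(0.146495 × 0.00278527) = 0.0202.
z = (0.8127 − 0.8336)/0.0202 = -0.0209/0.0202 = -1.03.
p-value = P(Z > -1.033) ≈ 0.8493.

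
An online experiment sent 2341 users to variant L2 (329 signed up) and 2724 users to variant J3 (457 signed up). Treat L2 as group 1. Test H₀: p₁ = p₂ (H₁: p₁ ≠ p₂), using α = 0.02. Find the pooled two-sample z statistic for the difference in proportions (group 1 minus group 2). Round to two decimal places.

p̂₁ = 329/2341 = 0.14054, p̂₂ = 457/2724 = 0.16777.
Pooled p̂ = (329+457)/(2341+2724) = 786/5065 = 0.15518.
SE = √(p̂(1−p̂)(1/n₁+1/n₂)) = √(0.15518·0.84482·0.000794275) = √(0.00010413) = 0.01020.
z = (0.14054 − 0.16777)/0.01020 = -0.02723/0.01020 = -2.67.
p-value = 2·P(Z > 2.668) ≈ 0.0076. With α = 0.02, reject H₀.

z = -2.67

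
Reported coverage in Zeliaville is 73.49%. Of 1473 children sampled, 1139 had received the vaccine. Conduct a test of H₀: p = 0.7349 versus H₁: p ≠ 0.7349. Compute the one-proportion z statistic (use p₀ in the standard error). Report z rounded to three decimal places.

p̂ = 1139/1473 ≈ 0.77325.
Standard error under H₀: √(0.7349×0.2651/1473) = 0.01150.
z = (0.77325 − 0.7349)/0.01150 = 0.03835/0.01150 = 3.335.

z = 3.335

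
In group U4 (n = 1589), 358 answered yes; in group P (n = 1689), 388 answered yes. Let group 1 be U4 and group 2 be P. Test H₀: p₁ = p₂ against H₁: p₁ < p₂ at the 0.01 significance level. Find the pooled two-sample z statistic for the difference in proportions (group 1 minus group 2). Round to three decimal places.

z = -0.302

p̂₁ = 358/1589 = 0.22530, p̂₂ = 388/1689 = 0.22972.
Pooled p̂ = (358+388)/(1589+1689) = 746/3278 = 0.22758.
SE = √(p̂(1−p̂)(1/n₁+1/n₂)) = √(0.22758·0.77242·0.00122139) = √(0.000214704) = 0.01465.
z = (0.22530 − 0.22972)/0.01465 = -0.00442/0.01465 = -0.302.
p-value = P(Z < -0.302) ≈ 0.3814; since p > α = 0.01, fail to reject H₀.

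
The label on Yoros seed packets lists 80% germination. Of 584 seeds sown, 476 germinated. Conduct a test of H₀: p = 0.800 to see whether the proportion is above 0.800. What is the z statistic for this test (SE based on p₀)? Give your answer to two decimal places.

z = 0.91

p̂ = 476/584 ≈ 0.8151.
Standard error under H₀: √(0.8×0.2/584) = 0.0166.
z = (0.8151 − 0.8)/0.0166 = 0.0151/0.0166 = 0.91.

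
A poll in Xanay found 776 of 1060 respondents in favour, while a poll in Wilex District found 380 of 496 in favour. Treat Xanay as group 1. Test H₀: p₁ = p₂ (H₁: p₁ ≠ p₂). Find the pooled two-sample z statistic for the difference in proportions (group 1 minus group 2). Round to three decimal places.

z = -1.432

p̂₁ = 776/1060 = 0.73208, p̂₂ = 380/496 = 0.76613.
Pooled p̂ = (776+380)/(1060+496) = 1156/1556 = 0.74293.
SE = √(p̂(1−p̂)(1/n₁+1/n₂)) = √(0.74293·0.25707·0.00295953) = √(0.000565224) = 0.02377.
z = (0.73208 − 0.76613)/0.02377 = -0.03405/0.02377 = -1.432.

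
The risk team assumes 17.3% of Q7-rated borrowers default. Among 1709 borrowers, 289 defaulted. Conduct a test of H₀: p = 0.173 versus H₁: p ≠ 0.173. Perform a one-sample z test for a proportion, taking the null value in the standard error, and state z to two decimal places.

z = -0.43

p̂ = 289/1709 = 0.1691.
Under H₀, SE = √(0.173·0.827/1709) = √(8.37162e-05) = 0.0091.
z = (0.1691 − 0.173)/0.0091 = -0.0039/0.0091 = -0.43.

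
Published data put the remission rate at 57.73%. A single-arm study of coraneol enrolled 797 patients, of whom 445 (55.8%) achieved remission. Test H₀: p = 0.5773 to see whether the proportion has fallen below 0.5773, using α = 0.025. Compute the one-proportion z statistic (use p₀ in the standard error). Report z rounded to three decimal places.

p̂ = 445/797 = 0.55834.
SE = √(p₀(1−p₀)/n) = √(0.24402/797) = 0.01750.
z = (0.55834 − 0.5773)/0.01750 = -0.01896/0.01750 = -1.083.
p-value = P(Z < -1.083) ≈ 0.1393; since p > α = 0.025, fail to reject H₀.

z = -1.083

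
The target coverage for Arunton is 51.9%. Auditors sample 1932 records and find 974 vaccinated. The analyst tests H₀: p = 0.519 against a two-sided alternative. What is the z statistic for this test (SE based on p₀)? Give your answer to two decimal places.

p̂ = 974/1932 ≈ 0.5041.
SE = √(p₀(1−p₀)/n) = √(0.24964/1932) = 0.0114.
z = (0.5041 − 0.519)/0.0114 = -0.0149/0.0114 = -1.31.
Two-sided p-value ≈ 2·Φ(−1.307) = 0.1911.

z = -1.31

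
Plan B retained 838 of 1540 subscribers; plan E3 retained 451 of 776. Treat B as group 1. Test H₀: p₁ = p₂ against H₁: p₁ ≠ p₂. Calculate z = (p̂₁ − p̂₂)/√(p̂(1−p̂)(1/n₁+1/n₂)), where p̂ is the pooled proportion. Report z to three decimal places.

z = -1.693

p̂₁ = 838/1540 = 0.54416, p̂₂ = 451/776 = 0.58119.
Pooled p̂ = (838+451)/(1540+776) = 1289/2316 = 0.55656.
SE = √(0.246801 × 0.00193801) = 0.02187.
z = (0.54416 − 0.58119)/0.02187 = -0.03703/0.02187 = -1.693.
Two-sided p-value ≈ 2·Φ(−1.693) = 0.0904.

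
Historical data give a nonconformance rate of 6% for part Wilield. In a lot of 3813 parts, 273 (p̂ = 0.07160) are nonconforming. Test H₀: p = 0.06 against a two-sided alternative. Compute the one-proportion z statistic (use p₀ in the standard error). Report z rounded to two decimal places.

z = 3.02

p̂ = 273/3813 = 0.071597.
SE = √(p₀(1−p₀)/n) = √(0.0564/3813) = 0.003846.
z = (0.071597 − 0.06)/0.003846 = 0.011597/0.003846 = 3.02.
p-value = 2·P(Z > 3.015) ≈ 0.0026.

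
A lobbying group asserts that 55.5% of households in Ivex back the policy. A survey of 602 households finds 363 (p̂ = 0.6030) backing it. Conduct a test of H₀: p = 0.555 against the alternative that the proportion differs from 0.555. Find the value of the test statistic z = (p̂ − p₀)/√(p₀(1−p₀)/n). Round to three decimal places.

p̂ = 363/602 ≈ 0.602990.
Standard error under H₀: √(0.555×0.445/602) = 0.020255.
z = (0.602990 − 0.555)/0.020255 = 0.047990/0.020255 = 2.369.

z = 2.369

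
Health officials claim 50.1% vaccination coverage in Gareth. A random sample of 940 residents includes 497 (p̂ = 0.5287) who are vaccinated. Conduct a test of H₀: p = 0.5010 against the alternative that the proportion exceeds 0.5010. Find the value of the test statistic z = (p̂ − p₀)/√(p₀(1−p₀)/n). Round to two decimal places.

z = 1.70

p̂ = 497/940 = 0.5287.
SE = √(p₀(1−p₀)/n) = √(0.25/940) = 0.0163.
z = (0.5287 − 0.501)/0.0163 = 0.0277/0.0163 = 1.70.
p-value = P(Z > 1.700) ≈ 0.0446.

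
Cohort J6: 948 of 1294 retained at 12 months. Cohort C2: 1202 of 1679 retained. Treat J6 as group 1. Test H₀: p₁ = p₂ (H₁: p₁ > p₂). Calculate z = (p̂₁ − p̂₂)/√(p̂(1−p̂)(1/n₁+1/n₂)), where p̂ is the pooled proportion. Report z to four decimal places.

p̂₁ = 948/1294 = 0.732612, p̂₂ = 1202/1679 = 0.715902.
Pooled p̂ = (948+1202)/(1294+1679) = 2150/2973 = 0.723175.
SE = √(p̂(1−p̂)(1/n₁+1/n₂)) = √(0.723175·0.276825·0.00136839) = √(0.000273942) = 0.016551.
z = (0.732612 − 0.715902)/0.016551 = 0.016710/0.016551 = 1.0096.

z = 1.0096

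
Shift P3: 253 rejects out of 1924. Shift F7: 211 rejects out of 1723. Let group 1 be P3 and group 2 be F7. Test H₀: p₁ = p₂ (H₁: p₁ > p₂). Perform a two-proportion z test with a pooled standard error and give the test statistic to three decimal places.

z = 0.818

p̂₁ = 253/1924 = 0.13150, p̂₂ = 211/1723 = 0.12246.
Pooled p̂ = (253+211)/(1924+1723) = 464/3647 = 0.12723.
SE = √(p̂(1−p̂)(1/n₁+1/n₂)) = √(0.12723·0.87277·0.00110013) = √(0.00012216) = 0.01105.
z = (0.13150 − 0.12246)/0.01105 = 0.00904/0.01105 = 0.818.
p-value = P(Z > 0.818) ≈ 0.2068.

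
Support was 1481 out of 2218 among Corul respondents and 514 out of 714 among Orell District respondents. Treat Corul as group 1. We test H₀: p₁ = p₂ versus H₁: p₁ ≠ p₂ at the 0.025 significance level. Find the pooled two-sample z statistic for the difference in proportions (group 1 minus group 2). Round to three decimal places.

z = -2.600

p̂₁ = 1481/2218 ≈ 0.667719, p̂₂ = 514/714 ≈ 0.719888.
Pooled p̂ = (1481+514)/(2218+714) = 1995/2932 = 0.680423.
SE = √(p̂(1−p̂)(1/n₁+1/n₂)) = √(0.680423·0.319577·0.00185142) = √(0.000402586) = 0.020065.
z = (0.667719 − 0.719888)/0.020065 = -0.052169/0.020065 = -2.600.
Two-sided p-value ≈ 2·Φ(−2.600) = 0.0093; since p < α = 0.025, reject H₀.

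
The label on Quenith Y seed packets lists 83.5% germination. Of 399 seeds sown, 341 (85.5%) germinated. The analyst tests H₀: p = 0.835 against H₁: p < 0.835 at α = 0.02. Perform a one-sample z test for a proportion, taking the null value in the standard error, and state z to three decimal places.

p̂ = 341/399 = 0.85464.
SE = √(p₀(1−p₀)/n) = √(0.13778/399) = 0.01858.
z = (0.85464 − 0.835)/0.01858 = 0.01964/0.01858 = 1.057.
p-value = P(Z < 1.057) ≈ 0.8547, so at α = 0.02 we fail to reject H₀.

z = 1.057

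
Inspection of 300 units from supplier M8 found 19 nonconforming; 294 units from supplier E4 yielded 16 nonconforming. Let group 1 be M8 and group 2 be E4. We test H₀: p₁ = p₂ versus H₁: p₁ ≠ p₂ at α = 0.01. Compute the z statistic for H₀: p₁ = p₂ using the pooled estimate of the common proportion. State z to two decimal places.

p̂₁ = 19/300 = 0.0633, p̂₂ = 16/294 = 0.0544.
Pooled p̂ = (19+16)/(300+294) = 35/594 = 0.0589.
SE = √(p̂(1−p̂)(1/n₁+1/n₂)) = √(0.0589·0.9411·0.00673469) = √(0.000373443) = 0.0193.
z = (0.0633 − 0.0544)/0.0193 = 0.0089/0.0193 = 0.46.
p-value = 2·P(Z > 0.461) ≈ 0.6447, so at α = 0.01 we fail to reject H₀.

z = 0.46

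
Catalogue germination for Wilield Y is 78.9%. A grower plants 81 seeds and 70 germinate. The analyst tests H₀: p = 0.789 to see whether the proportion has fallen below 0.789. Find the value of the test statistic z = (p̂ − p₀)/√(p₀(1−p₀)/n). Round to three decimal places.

p̂ = 70/81 = 0.86420.
SE = √(p₀(1−p₀)/n) = √(0.16648/81) = 0.04534.
z = (0.86420 − 0.789)/0.04534 = 0.07520/0.04534 = 1.659.
p-value = P(Z < 1.659) ≈ 0.9514.

z = 1.659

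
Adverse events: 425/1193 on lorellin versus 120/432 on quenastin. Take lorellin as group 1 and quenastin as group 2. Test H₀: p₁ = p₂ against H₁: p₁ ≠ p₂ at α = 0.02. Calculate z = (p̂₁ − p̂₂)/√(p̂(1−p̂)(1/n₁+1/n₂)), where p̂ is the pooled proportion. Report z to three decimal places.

z = 2.960

p̂₁ = 425/1193 ≈ 0.35624, p̂₂ = 120/432 ≈ 0.27778.
Pooled p̂ = (425+120)/(1193+432) = 545/1625 = 0.33538.
SE = √(p̂(1−p̂)(1/n₁+1/n₂)) = √(0.33538·0.66462·0.00315304) = √(0.000702818) = 0.02651.
z = (0.35624 − 0.27778)/0.02651 = 0.07846/0.02651 = 2.960.
p-value = 2·P(Z > 2.960) ≈ 0.0031; since p < α = 0.02, reject H₀.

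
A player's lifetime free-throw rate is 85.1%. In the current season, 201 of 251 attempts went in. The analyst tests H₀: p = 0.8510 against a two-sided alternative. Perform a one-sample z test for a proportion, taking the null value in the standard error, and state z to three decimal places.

z = -2.234

p̂ = 201/251 = 0.800797.
Under H₀, SE = √(0.851·0.149/251) = √(0.000505175) = 0.022476.
z = (0.800797 − 0.851)/0.022476 = -0.050203/0.022476 = -2.234.
Two-sided p-value ≈ 2·Φ(−2.234) = 0.0255.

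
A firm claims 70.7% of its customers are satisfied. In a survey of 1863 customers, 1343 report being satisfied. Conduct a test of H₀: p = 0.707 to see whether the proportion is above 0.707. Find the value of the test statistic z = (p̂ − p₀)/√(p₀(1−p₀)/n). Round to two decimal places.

z = 1.32

p̂ = 1343/1863 = 0.7209.
SE = √(p₀(1−p₀)/n) = √(0.20715/1863) = 0.0105.
z = (0.7209 − 0.707)/0.0105 = 0.0139/0.0105 = 1.32.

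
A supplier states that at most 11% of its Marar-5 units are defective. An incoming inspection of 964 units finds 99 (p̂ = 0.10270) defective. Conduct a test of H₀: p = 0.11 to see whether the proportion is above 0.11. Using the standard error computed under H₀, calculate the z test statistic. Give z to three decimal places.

z = -0.725

p̂ = 99/964 = 0.102697.
Standard error under H₀: √(0.11×0.89/964) = 0.010078.
z = (0.102697 − 0.11)/0.010078 = -0.007303/0.010078 = -0.725.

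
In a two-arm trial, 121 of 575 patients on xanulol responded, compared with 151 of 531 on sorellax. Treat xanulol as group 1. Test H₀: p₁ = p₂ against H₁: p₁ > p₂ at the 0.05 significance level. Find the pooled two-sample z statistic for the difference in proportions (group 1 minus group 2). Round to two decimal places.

p̂₁ = 121/575 = 0.21043, p̂₂ = 151/531 = 0.28437.
Pooled p̂ = (121+151)/(575+531) = 272/1106 = 0.24593.
SE = √(0.185449 × 0.00362237) = 0.02592.
z = (0.21043 − 0.28437)/0.02592 = -0.07394/0.02592 = -2.85.
p-value = P(Z > -2.853) ≈ 0.9978, so at α = 0.05 we fail to reject H₀.

z = -2.85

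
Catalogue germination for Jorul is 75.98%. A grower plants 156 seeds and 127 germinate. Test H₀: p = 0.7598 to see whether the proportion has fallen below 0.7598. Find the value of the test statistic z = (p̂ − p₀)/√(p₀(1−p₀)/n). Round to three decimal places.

z = 1.588

p̂ = 127/156 = 0.81410.
Standard error under H₀: √(0.7598×0.2402/156) = 0.03420.
z = (0.81410 − 0.7598)/0.03420 = 0.05430/0.03420 = 1.588.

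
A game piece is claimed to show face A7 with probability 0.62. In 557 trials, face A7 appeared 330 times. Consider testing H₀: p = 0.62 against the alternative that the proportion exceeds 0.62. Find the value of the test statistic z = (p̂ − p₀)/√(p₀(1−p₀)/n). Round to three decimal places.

z = -1.339

p̂ = 330/557 ≈ 0.59246.
SE = √(p₀(1−p₀)/n) = √(0.2356/557) = 0.02057.
z = (0.59246 − 0.62)/0.02057 = -0.02754/0.02057 = -1.339.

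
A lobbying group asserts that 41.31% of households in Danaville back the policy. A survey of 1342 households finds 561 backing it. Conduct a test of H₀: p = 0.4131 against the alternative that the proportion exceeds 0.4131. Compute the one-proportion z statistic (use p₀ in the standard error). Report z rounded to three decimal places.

p̂ = 561/1342 = 0.41803.
SE = √(p₀(1−p₀)/n) = √(0.24245/1342) = 0.01344.
z = (0.41803 − 0.4131)/0.01344 = 0.00493/0.01344 = 0.367.

z = 0.367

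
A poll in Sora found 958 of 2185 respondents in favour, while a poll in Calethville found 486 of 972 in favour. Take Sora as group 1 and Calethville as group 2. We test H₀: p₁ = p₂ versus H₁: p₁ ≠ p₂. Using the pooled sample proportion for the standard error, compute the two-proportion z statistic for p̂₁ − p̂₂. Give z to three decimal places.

p̂₁ = 958/2185 = 0.43844, p̂₂ = 486/972 = 0.50000.
Pooled p̂ = (958+486)/(2185+972) = 1444/3157 = 0.45740.
SE = √(0.248185 × 0.00148647) = 0.01921.
z = (0.43844 − 0.50000)/0.01921 = -0.06156/0.01921 = -3.205.
p-value = 2·P(Z > 3.205) ≈ 0.0014.

z = -3.205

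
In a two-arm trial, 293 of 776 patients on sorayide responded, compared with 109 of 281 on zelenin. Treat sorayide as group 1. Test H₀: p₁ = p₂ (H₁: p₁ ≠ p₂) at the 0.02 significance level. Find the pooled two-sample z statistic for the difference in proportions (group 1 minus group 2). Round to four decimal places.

z = -0.3054

p̂₁ = 293/776 ≈ 0.377577, p̂₂ = 109/281 ≈ 0.387900.
Pooled p̂ = (293+109)/(776+281) = 402/1057 = 0.380322.
SE = √(p̂(1−p̂)(1/n₁+1/n₂)) = √(0.380322·0.619678·0.00484738) = √(0.00114242) = 0.033800.
z = (0.377577 − 0.387900)/0.033800 = -0.010323/0.033800 = -0.3054.
p-value = 2·P(Z > 0.305) ≈ 0.7600; since p > α = 0.02, fail to reject H₀.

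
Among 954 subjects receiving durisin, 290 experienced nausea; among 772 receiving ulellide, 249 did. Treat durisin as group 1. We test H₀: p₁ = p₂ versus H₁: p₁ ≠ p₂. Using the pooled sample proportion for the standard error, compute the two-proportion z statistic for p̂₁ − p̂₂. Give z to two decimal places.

z = -0.83

p̂₁ = 290/954 ≈ 0.3040, p̂₂ = 249/772 ≈ 0.3225.
Pooled p̂ = (290+249)/(954+772) = 539/1726 = 0.3123.
SE = √(p̂(1−p̂)(1/n₁+1/n₂)) = √(0.3123·0.6877·0.00234355) = √(0.000503307) = 0.0224.
z = (0.3040 − 0.3225)/0.0224 = -0.0185/0.0224 = -0.83.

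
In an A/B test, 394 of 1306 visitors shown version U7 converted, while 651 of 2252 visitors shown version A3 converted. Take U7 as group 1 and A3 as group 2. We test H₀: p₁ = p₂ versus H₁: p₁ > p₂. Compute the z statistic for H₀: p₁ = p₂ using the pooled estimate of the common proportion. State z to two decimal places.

p̂₁ = 394/1306 ≈ 0.3017, p̂₂ = 651/2252 ≈ 0.2891.
Pooled p̂ = (394+651)/(1306+2252) = 1045/3558 = 0.2937.
SE = √(0.207442 × 0.00120975) = 0.0158.
z = (0.3017 − 0.2891)/0.0158 = 0.0126/0.0158 = 0.80.
p-value = P(Z > 0.796) ≈ 0.2130.

z = 0.80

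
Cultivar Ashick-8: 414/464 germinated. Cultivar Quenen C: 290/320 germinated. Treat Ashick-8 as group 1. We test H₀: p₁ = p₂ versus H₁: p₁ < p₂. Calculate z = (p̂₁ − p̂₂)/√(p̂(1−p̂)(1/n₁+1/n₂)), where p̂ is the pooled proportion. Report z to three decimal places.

p̂₁ = 414/464 = 0.89224, p̂₂ = 290/320 = 0.90625.
Pooled p̂ = (414+290)/(464+320) = 704/784 = 0.89796.
SE = √(p̂(1−p̂)(1/n₁+1/n₂)) = √(0.89796·0.10204·0.00528017) = √(0.000483814) = 0.02200.
z = (0.89224 − 0.90625)/0.02200 = -0.01401/0.02200 = -0.637.
p-value = P(Z < -0.637) ≈ 0.2621.

z = -0.637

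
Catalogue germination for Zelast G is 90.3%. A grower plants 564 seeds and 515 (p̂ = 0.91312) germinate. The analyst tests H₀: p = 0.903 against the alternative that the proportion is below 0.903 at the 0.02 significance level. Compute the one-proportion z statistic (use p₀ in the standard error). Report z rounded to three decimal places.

p̂ = 515/564 ≈ 0.91312.
Standard error under H₀: √(0.903×0.097/564) = 0.01246.
z = (0.91312 − 0.903)/0.01246 = 0.01012/0.01246 = 0.812.
p-value = P(Z < 0.812) ≈ 0.7916; since p > α = 0.02, fail to reject H₀.

z = 0.812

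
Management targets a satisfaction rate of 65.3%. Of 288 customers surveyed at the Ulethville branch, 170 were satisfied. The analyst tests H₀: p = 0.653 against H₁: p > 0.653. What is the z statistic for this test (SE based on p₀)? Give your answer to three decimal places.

p̂ = 170/288 = 0.59028.
Standard error under H₀: √(0.653×0.347/288) = 0.02805.
z = (0.59028 − 0.653)/0.02805 = -0.06272/0.02805 = -2.236.
p-value = P(Z > -2.236) ≈ 0.9873.

z = -2.236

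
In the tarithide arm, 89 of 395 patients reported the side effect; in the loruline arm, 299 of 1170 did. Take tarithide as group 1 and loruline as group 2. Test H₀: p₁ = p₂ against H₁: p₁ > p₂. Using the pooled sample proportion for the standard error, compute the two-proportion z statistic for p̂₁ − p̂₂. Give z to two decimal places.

p̂₁ = 89/395 = 0.22532, p̂₂ = 299/1170 = 0.25556.
Pooled p̂ = (89+299)/(395+1170) = 388/1565 = 0.24792.
SE = √(p̂(1−p̂)(1/n₁+1/n₂)) = √(0.24792·0.75208·0.00338635) = √(0.000631409) = 0.02513.
z = (0.22532 − 0.25556)/0.02513 = -0.03024/0.02513 = -1.20.
p-value = P(Z > -1.203) ≈ 0.8856.

z = -1.20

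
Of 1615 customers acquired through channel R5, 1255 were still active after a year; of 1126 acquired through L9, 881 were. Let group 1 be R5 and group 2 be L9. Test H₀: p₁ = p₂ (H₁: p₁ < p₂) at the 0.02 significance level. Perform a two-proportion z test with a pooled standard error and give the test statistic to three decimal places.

p̂₁ = 1255/1615 = 0.77709, p̂₂ = 881/1126 = 0.78242.
Pooled p̂ = (1255+881)/(1615+1126) = 2136/2741 = 0.77928.
SE = √(0.172004 × 0.00150729) = 0.01610.
z = (0.77709 − 0.78242)/0.01610 = -0.00533/0.01610 = -0.331.
p-value = P(Z < -0.331) ≈ 0.3704. With α = 0.02, fail to reject H₀.

z = -0.331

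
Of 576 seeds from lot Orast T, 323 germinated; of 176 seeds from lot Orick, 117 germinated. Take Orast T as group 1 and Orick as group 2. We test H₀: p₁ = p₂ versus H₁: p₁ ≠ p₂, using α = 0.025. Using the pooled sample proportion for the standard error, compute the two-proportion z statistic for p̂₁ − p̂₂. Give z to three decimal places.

p̂₁ = 323/576 ≈ 0.56076, p̂₂ = 117/176 ≈ 0.66477.
Pooled p̂ = (323+117)/(576+176) = 440/752 = 0.58511.
SE = √(p̂(1−p̂)(1/n₁+1/n₂)) = √(0.58511·0.41489·0.00741793) = √(0.00180075) = 0.04244.
z = (0.56076 − 0.66477)/0.04244 = -0.10401/0.04244 = -2.451.
p-value = 2·P(Z > 2.451) ≈ 0.0142. With α = 0.025, reject H₀.

z = -2.451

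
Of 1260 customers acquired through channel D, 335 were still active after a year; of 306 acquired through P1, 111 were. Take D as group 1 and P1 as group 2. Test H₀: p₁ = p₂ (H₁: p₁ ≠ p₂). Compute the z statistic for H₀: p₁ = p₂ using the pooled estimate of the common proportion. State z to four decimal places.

z = -3.3679

p̂₁ = 335/1260 = 0.265873, p̂₂ = 111/306 = 0.362745.
Pooled p̂ = (335+111)/(1260+306) = 446/1566 = 0.284802.
SE = √(p̂(1−p̂)(1/n₁+1/n₂)) = √(0.284802·0.715198·0.00406162) = √(0.000827312) = 0.028763.
z = (0.265873 − 0.362745)/0.028763 = -0.096872/0.028763 = -3.3679.
Two-sided p-value ≈ 2·Φ(−3.368) = 0.0008.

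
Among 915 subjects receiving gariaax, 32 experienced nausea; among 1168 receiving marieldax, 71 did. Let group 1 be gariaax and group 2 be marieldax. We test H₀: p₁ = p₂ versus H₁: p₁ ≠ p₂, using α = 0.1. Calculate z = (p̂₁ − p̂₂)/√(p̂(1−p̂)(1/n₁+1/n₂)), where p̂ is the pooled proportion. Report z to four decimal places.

p̂₁ = 32/915 ≈ 0.0349727, p̂₂ = 71/1168 ≈ 0.0607877.
Pooled p̂ = (32+71)/(915+1168) = 103/2083 = 0.0494479.
SE = √(p̂(1−p̂)(1/n₁+1/n₂)) = √(0.0494479·0.9505521·0.00194906) = √(9.16113e-05) = 0.0095714.
z = (0.0349727 − 0.0607877)/0.0095714 = -0.0258150/0.0095714 = -2.6971.
p-value = 2·P(Z > 2.697) ≈ 0.0070, so at α = 0.1 we reject H₀.

z = -2.6971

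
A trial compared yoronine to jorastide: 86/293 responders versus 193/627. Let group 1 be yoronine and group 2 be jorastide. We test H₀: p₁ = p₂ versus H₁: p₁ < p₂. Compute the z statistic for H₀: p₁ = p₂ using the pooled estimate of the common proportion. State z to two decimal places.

z = -0.44

p̂₁ = 86/293 ≈ 0.2935, p̂₂ = 193/627 ≈ 0.3078.
Pooled p̂ = (86+193)/(293+627) = 279/920 = 0.3033.
SE = √(p̂(1−p̂)(1/n₁+1/n₂)) = √(0.3033·0.6967·0.00500787) = √(0.00105813) = 0.0325.
z = (0.2935 − 0.3078)/0.0325 = -0.0143/0.0325 = -0.44.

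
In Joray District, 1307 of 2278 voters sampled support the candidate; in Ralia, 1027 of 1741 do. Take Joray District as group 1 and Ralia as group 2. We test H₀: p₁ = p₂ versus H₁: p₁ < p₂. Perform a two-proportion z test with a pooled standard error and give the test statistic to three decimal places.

z = -1.028

p̂₁ = 1307/2278 ≈ 0.573749, p̂₂ = 1027/1741 ≈ 0.589891.
Pooled p̂ = (1307+1027)/(2278+1741) = 2334/4019 = 0.580741.
SE = √(0.243481 × 0.00101336) = 0.015708.
z = (0.573749 − 0.589891)/0.015708 = -0.016142/0.015708 = -1.028.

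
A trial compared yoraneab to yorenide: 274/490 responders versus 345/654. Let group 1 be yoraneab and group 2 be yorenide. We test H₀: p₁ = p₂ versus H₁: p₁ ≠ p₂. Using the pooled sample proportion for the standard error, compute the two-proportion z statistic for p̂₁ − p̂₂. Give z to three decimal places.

z = 1.063

p̂₁ = 274/490 = 0.55918, p̂₂ = 345/654 = 0.52752.
Pooled p̂ = (274+345)/(490+654) = 619/1144 = 0.54108.
SE = √(p̂(1−p̂)(1/n₁+1/n₂)) = √(0.54108·0.45892·0.00356987) = √(0.000886442) = 0.02977.
z = (0.55918 − 0.52752)/0.02977 = 0.03166/0.02977 = 1.063.
p-value = 2·P(Z > 1.063) ≈ 0.2876.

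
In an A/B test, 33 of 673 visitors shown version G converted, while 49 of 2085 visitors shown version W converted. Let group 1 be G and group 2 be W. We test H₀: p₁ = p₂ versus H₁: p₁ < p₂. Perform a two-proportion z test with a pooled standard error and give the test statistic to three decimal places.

p̂₁ = 33/673 ≈ 0.049034, p̂₂ = 49/2085 ≈ 0.023501.
Pooled p̂ = (33+49)/(673+2085) = 82/2758 = 0.029732.
SE = √(p̂(1−p̂)(1/n₁+1/n₂)) = √(0.029732·0.970268·0.0019655) = √(5.67002e-05) = 0.007530.
z = (0.049034 − 0.023501)/0.007530 = 0.025533/0.007530 = 3.391.
p-value = P(Z < 3.391) ≈ 0.9997.

z = 3.391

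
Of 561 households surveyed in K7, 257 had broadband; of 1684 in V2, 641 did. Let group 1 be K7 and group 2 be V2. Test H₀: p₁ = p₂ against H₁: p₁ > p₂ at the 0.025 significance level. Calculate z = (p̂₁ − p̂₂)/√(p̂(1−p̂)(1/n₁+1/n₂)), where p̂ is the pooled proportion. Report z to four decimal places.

z = 3.2439

p̂₁ = 257/561 ≈ 0.4581105, p̂₂ = 641/1684 ≈ 0.3806413.
Pooled p̂ = (257+641)/(561+1684) = 898/2245 = 0.4000000.
SE = √(p̂(1−p̂)(1/n₁+1/n₂)) = √(0.4000000·0.6000000·0.00237636) = √(0.000570325) = 0.0238815.
z = (0.4581105 − 0.3806413)/0.0238815 = 0.0774692/0.0238815 = 3.2439.
p-value = P(Z > 3.244) ≈ 0.0006; since p < α = 0.025, reject H₀.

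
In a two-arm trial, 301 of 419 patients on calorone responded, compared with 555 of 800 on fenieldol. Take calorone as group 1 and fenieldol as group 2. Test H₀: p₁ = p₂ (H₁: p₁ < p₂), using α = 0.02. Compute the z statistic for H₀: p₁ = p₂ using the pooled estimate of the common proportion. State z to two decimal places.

p̂₁ = 301/419 ≈ 0.7184, p̂₂ = 555/800 ≈ 0.6937.
Pooled p̂ = (301+555)/(419+800) = 856/1219 = 0.7022.
SE = √(0.209109 × 0.00363663) = 0.0276.
z = (0.7184 − 0.6937)/0.0276 = 0.0247/0.0276 = 0.89.
p-value = P(Z < 0.893) ≈ 0.8141. With α = 0.02, fail to reject H₀.

z = 0.89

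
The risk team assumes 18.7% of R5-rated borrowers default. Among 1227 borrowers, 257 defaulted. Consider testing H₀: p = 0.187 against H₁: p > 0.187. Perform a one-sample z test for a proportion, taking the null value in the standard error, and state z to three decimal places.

p̂ = 257/1227 ≈ 0.20945.
Under H₀, SE = √(0.187·0.813/1227) = √(0.000123905) = 0.01113.
z = (0.20945 − 0.187)/0.01113 = 0.02245/0.01113 = 2.017.

z = 2.017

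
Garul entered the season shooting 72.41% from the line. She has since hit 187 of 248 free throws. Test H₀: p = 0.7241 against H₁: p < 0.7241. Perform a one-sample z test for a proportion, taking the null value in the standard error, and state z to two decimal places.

z = 1.05

p̂ = 187/248 ≈ 0.7540.
Under H₀, SE = √(0.7241·0.2759/248) = √(0.000805561) = 0.0284.
z = (0.7540 − 0.7241)/0.0284 = 0.0299/0.0284 = 1.05.
p-value = P(Z < 1.055) ≈ 0.8542.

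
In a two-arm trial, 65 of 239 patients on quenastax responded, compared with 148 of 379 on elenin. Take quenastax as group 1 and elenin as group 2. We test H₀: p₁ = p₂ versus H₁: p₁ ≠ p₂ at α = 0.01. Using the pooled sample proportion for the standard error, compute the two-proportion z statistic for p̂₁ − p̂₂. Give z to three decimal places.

z = -3.020

p̂₁ = 65/239 ≈ 0.271967, p̂₂ = 148/379 ≈ 0.390501.
Pooled p̂ = (65+148)/(239+379) = 213/618 = 0.344660.
SE = √(0.22587 × 0.00682262) = 0.039256.
z = (0.271967 − 0.390501)/0.039256 = -0.118534/0.039256 = -3.020.
Two-sided p-value ≈ 2·Φ(−3.020) = 0.0025, so at α = 0.01 we reject H₀.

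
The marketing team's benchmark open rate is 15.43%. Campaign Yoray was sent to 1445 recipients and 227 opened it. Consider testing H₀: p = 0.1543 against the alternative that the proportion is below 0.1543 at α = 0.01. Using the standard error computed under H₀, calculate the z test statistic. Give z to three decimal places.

z = 0.294

p̂ = 227/1445 = 0.15709.
SE = √(p₀(1−p₀)/n) = √(0.13049/1445) = 0.00950.
z = (0.15709 − 0.1543)/0.00950 = 0.00279/0.00950 = 0.294.
p-value = P(Z < 0.294) ≈ 0.6156. With α = 0.01, fail to reject H₀.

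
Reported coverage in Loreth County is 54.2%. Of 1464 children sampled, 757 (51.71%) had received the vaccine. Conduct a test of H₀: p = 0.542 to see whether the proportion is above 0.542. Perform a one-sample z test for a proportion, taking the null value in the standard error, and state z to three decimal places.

z = -1.914

p̂ = 757/1464 = 0.51708.
Standard error under H₀: √(0.542×0.458/1464) = 0.01302.
z = (0.51708 − 0.542)/0.01302 = -0.02492/0.01302 = -1.914.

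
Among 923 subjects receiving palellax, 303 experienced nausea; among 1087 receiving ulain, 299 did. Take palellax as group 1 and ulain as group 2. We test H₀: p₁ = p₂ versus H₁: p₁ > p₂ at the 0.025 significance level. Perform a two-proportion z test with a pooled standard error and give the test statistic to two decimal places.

z = 2.60

p̂₁ = 303/923 = 0.3283, p̂₂ = 299/1087 = 0.2751.
Pooled p̂ = (303+299)/(923+1087) = 602/2010 = 0.2995.
SE = √(p̂(1−p̂)(1/n₁+1/n₂)) = √(0.2995·0.7005·0.00200339) = √(0.000420312) = 0.0205.
z = (0.3283 − 0.2751)/0.0205 = 0.0532/0.0205 = 2.60.
p-value = P(Z > 2.595) ≈ 0.0047; since p < α = 0.025, reject H₀.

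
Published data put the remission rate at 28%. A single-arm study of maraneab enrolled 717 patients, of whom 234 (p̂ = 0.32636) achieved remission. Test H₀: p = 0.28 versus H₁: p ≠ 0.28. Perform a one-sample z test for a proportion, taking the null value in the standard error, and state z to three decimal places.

p̂ = 234/717 = 0.326360.
Under H₀, SE = √(0.28·0.72/717) = √(0.000281172) = 0.016768.
z = (0.326360 − 0.28)/0.016768 = 0.046360/0.016768 = 2.765.
Two-sided p-value ≈ 2·Φ(−2.765) = 0.0057.

z = 2.765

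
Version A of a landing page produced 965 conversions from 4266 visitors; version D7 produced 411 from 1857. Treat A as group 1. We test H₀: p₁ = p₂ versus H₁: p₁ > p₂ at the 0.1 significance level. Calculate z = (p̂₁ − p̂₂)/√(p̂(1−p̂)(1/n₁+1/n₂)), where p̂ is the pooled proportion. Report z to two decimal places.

p̂₁ = 965/4266 = 0.2262, p̂₂ = 411/1857 = 0.2213.
Pooled p̂ = (965+411)/(4266+1857) = 1376/6123 = 0.2247.
SE = √(0.174224 × 0.000772915) = 0.0116.
z = (0.2262 − 0.2213)/0.0116 = 0.0049/0.0116 = 0.42.
p-value = P(Z > 0.421) ≈ 0.3370, so at α = 0.1 we fail to reject H₀.

z = 0.42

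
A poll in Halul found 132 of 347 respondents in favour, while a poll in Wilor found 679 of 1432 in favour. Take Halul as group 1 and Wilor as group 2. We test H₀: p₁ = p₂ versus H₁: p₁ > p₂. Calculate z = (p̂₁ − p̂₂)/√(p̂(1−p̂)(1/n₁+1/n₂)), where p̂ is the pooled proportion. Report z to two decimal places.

p̂₁ = 132/347 ≈ 0.3804, p̂₂ = 679/1432 ≈ 0.4742.
Pooled p̂ = (132+679)/(347+1432) = 811/1779 = 0.4559.
SE = √(0.248053 × 0.00358017) = 0.0298.
z = (0.3804 − 0.4742)/0.0298 = -0.0938/0.0298 = -3.15.
p-value = P(Z > -3.146) ≈ 0.9992.

z = -3.15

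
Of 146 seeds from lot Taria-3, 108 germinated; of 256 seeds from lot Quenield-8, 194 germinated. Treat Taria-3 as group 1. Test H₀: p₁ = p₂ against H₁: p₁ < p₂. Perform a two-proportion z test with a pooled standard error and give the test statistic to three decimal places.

z = -0.403

p̂₁ = 108/146 = 0.73973, p̂₂ = 194/256 = 0.75781.
Pooled p̂ = (108+194)/(146+256) = 302/402 = 0.75124.
SE = √(p̂(1−p̂)(1/n₁+1/n₂)) = √(0.75124·0.24876·0.0107556) = √(0.00200996) = 0.04483.
z = (0.73973 − 0.75781)/0.04483 = -0.01808/0.04483 = -0.403.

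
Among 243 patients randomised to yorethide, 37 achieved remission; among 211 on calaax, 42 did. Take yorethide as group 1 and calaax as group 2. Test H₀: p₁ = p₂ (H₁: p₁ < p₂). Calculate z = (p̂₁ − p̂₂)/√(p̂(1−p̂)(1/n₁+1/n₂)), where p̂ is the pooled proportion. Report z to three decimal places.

z = -1.312

p̂₁ = 37/243 ≈ 0.15226, p̂₂ = 42/211 ≈ 0.19905.
Pooled p̂ = (37+42)/(243+211) = 79/454 = 0.17401.
SE = √(p̂(1−p̂)(1/n₁+1/n₂)) = √(0.17401·0.82599·0.00885456) = √(0.00127266) = 0.03567.
z = (0.15226 − 0.19905)/0.03567 = -0.04679/0.03567 = -1.312.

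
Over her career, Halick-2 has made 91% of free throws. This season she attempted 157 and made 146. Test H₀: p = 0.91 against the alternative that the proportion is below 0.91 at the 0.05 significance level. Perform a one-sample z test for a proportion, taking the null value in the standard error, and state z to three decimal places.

z = 0.873

p̂ = 146/157 ≈ 0.92994.
Under H₀, SE = √(0.91·0.09/157) = √(0.000521656) = 0.02284.
z = (0.92994 − 0.91)/0.02284 = 0.01994/0.02284 = 0.873.
p-value = P(Z < 0.873) ≈ 0.8086, so at α = 0.05 we fail to reject H₀.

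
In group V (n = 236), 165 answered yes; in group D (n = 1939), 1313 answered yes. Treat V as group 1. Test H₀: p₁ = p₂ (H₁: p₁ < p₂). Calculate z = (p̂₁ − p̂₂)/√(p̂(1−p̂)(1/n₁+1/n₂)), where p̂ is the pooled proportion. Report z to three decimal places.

z = 0.684

p̂₁ = 165/236 = 0.69915, p̂₂ = 1313/1939 = 0.67715.
Pooled p̂ = (165+1313)/(236+1939) = 1478/2175 = 0.67954.
SE = √(0.217765 × 0.00475302) = 0.03217.
z = (0.69915 − 0.67715)/0.03217 = 0.02200/0.03217 = 0.684.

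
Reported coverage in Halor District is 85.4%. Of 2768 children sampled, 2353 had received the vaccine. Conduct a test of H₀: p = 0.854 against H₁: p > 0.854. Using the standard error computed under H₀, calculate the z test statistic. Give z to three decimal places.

z = -0.585

p̂ = 2353/2768 = 0.850072.
Under H₀, SE = √(0.854·0.146/2768) = √(4.50448e-05) = 0.006712.
z = (0.850072 − 0.854)/0.006712 = -0.003928/0.006712 = -0.585.
p-value = P(Z > -0.585) ≈ 0.7208.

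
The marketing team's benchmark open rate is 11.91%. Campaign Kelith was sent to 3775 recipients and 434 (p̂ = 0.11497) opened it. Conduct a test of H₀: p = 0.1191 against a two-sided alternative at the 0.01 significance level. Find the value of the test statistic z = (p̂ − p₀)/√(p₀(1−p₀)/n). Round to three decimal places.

p̂ = 434/3775 = 0.11497.
SE = √(p₀(1−p₀)/n) = √(0.10492/3775) = 0.00527.
z = (0.11497 − 0.1191)/0.00527 = -0.00413/0.00527 = -0.784.
Two-sided p-value ≈ 2·Φ(−0.784) = 0.4330, so at α = 0.01 we fail to reject H₀.

z = -0.784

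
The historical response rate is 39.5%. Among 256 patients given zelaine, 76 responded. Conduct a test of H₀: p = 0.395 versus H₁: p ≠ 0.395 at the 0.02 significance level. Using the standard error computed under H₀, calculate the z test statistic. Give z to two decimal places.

z = -3.21

p̂ = 76/256 = 0.2969.
Under H₀, SE = √(0.395·0.605/256) = √(0.000933496) = 0.0306.
z = (0.2969 − 0.395)/0.0306 = -0.0981/0.0306 = -3.21.
Two-sided p-value ≈ 2·Φ(−3.212) = 0.0013; since p < α = 0.02, reject H₀.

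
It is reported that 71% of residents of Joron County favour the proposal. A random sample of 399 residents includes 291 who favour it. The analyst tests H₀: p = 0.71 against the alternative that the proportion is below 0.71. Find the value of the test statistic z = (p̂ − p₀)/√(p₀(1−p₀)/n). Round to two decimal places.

z = 0.85

p̂ = 291/399 = 0.7293.
Standard error under H₀: √(0.71×0.29/399) = 0.0227.
z = (0.7293 − 0.71)/0.0227 = 0.0193/0.0227 = 0.85.
p-value = P(Z < 0.851) ≈ 0.8025.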